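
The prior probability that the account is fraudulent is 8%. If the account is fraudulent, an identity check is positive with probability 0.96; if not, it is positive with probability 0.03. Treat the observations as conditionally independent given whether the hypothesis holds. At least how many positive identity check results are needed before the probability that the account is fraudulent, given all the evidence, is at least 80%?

2

Prior odds = 0.08/0.92 = 2/23.
Likelihood ratio of a positive = 0.96/0.03 = 32.
Target posterior odds = 0.8/0.2 = 4.
Require 32ⁿ ≥ 4 ÷ (2/23) = 46.
32¹ = 32 falls short of 46 but 32² = 1024 reaches it, so n = 2.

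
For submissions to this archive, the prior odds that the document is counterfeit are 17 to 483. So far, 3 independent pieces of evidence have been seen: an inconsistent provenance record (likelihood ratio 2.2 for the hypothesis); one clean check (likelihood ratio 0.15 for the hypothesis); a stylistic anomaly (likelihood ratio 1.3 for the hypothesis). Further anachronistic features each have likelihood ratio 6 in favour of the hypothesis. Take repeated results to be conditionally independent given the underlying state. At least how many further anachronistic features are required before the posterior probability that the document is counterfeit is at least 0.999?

7

Prior odds = 17/483.
Combined Bayes factor of the evidence already in hand = 2.2 × 0.15 × 1.3 = 0.429.
Odds after that evidence = (17/483) × 0.429 = 2431/161000.
Target odds = 0.999/0.001 = 999.
Need 6ⁿ ≥ 999 ÷ (2431/161000) = 160839000/2431.
6⁶ = 46656 falls short of 160839000/2431 but 6⁷ = 279936 reaches it, so n = 7.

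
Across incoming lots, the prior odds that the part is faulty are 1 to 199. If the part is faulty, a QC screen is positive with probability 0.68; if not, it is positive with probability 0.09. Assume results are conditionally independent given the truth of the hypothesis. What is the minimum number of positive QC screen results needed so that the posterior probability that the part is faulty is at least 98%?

Prior odds = 1/199.
Likelihood ratio of a positive = 0.68/0.09 = 68/9.
Target posterior odds = 0.98/0.02 = 49.
Need (1/199) × (68/9)ⁿ ≥ 49, i.e. (68/9)ⁿ ≥ 9751.
(68/9)⁴ = 21381376/6561 falls short of 9751 but (68/9)⁵ ≈24622.5 reaches it, so n = 5.

5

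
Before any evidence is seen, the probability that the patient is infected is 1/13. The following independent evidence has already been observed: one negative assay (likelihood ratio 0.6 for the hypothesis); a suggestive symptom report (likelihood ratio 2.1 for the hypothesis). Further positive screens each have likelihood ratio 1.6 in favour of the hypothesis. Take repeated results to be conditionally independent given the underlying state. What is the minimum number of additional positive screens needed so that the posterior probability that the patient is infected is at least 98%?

14

Prior odds = (1/13)/(12/13) = 1/12.
Combined Bayes factor of the evidence already in hand = 0.6 × 2.1 = 1.26.
Odds after that evidence = (1/12) × 1.26 = 0.105.
Target odds = 0.98/0.02 = 49.
Need 1.6ⁿ ≥ 49 ÷ 0.105 = 1400/3.
1.6¹³ ≈450.36 falls short of 1400/3 but 1.6¹⁴ ≈720.576 reaches it, so n = 14.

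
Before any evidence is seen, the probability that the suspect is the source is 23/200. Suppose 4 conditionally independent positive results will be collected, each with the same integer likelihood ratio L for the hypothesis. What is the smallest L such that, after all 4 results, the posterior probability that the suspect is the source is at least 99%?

Prior odds = 0.115/0.885 = 23/177.
Target odds = 0.99/0.01 = 99.
Need L⁴ ≥ 99 ÷ (23/177) = 17523/23.
5⁴ = 625 < 17523/23 ≤ 1296 = 6⁴, so L = 6.

6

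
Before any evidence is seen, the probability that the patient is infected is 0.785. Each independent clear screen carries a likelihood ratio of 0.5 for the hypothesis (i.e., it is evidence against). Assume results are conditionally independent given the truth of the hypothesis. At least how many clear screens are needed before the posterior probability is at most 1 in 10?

Prior odds = 0.785/0.215 = 157/43.
Likelihood ratio per clear screen = 0.5.
Target posterior odds = 0.1/0.9 = 1/9.
Require 0.5ⁿ ≤ 1/9 ÷ (157/43) = 43/1413.
0.5⁵ = 0.03125 is still above 43/1413 but 0.5⁶ = 0.015625 is at or below it, so n = 6.

6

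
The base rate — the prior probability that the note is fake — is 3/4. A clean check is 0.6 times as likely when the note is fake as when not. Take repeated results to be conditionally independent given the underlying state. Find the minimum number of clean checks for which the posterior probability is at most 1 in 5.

5

Prior odds: 0.75 ÷ 0.25 = 3.
Likelihood ratio per clean check = 0.6.
Target odds: 0.2 ÷ 0.8 = 0.25.
Require 0.6ⁿ ≤ 0.25 ÷ 3 = 1/12.
0.6⁴ = 0.1296 is still above 1/12 but 0.6⁵ = 0.07776 is at or below it, so n = 5.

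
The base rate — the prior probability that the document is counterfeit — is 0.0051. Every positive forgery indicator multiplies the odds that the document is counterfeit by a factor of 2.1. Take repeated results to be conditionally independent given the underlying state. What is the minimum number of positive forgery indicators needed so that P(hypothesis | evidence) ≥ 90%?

11

Prior odds: 0.0051 ÷ 0.9949 = 51/9949.
Likelihood ratio per positive forgery indicator = 2.1.
Target posterior odds = 0.9/0.1 = 9.
Need (51/9949) × 2.1ⁿ ≥ 9, i.e. 2.1ⁿ ≥ 29847/17.
2.1¹⁰ ≈1667.99 falls short of 29847/17 but 2.1¹¹ ≈3502.78 reaches it, so n = 11.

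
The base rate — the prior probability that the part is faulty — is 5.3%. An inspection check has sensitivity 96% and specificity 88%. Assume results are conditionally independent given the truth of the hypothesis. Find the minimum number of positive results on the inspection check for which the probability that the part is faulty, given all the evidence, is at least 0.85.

Prior odds = 0.053/0.947 = 53/947.
False-positive rate = 1 − 0.88 = 0.12; likelihood ratio of a positive = 0.96/0.12 = 8.
Target posterior odds = 0.85/0.15 = 17/3.
Need (53/947) × 8ⁿ ≥ 17/3, i.e. 8ⁿ ≥ 16099/159.
8² = 64 falls short of 16099/159 but 8³ = 512 reaches it, so n = 3.

3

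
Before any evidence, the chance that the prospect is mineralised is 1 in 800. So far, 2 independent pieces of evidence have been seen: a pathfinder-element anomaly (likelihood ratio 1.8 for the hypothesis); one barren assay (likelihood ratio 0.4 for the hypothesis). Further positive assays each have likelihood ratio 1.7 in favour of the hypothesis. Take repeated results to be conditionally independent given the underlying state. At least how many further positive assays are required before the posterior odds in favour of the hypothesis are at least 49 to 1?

21

Prior odds = 0.00125/0.99875 = 1/799.
Combined Bayes factor of the evidence already in hand = 1.8 × 0.4 = 0.72.
Odds after that evidence = (1/799) × 0.72 = 18/19975.
Target odds = 49.
Need 1.7ⁿ ≥ 49 ÷ (18/19975) = 978775/18.
1.7²⁰ ≈40642.3 falls short of 978775/18 but 1.7²¹ ≈69091.9 reaches it, so n = 21.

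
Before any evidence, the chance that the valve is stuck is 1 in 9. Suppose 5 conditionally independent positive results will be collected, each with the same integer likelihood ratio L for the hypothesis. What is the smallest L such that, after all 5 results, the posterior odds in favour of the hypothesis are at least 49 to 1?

Prior odds = (1/9)/(8/9) = 0.125.
Target odds = 49.
Need L⁵ ≥ 49 ÷ 0.125 = 392.
3⁵ = 243 < 392 ≤ 1024 = 4⁵, so L = 4.

4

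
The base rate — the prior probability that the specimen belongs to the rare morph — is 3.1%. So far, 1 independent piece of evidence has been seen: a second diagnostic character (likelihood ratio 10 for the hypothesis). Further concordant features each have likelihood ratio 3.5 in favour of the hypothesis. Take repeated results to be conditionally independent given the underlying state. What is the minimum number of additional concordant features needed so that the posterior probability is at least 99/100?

Prior odds = 0.031/0.969 = 31/969.
Bayes factor of the evidence already in hand = 10.
Odds after that evidence = (31/969) × 10 = 310/969.
Target odds = 0.99/0.01 = 99.
Need 3.5ⁿ ≥ 99 ÷ (310/969) = 95931/310.
3.5⁴ = 150.0625 falls short of 95931/310 but 3.5⁵ = 525.21875 reaches it, so n = 5.

5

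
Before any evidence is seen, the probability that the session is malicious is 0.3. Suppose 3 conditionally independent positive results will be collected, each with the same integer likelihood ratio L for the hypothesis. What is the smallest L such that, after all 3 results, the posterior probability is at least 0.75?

Prior odds = 0.3/0.7 = 3/7.
Target odds = 0.75/0.25 = 3.
Need L³ ≥ 3 ÷ (3/7) = 7.
1³ = 1 < 7 ≤ 8 = 2³, so L = 2.

2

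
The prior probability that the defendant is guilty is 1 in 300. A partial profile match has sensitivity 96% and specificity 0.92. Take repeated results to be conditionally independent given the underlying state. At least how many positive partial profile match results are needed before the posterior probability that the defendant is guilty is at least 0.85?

Prior odds = (1/300)/(299/300) = 1/299.
False-positive rate = 1 − 0.92 = 0.08; likelihood ratio of a positive = 0.96/0.08 = 12.
Target posterior odds = 0.85/0.15 = 17/3.
Require 12ⁿ ≥ 17/3 ÷ (1/299) = 5083/3.
12² = 144 falls short of 5083/3 but 12³ = 1728 reaches it, so n = 3.

3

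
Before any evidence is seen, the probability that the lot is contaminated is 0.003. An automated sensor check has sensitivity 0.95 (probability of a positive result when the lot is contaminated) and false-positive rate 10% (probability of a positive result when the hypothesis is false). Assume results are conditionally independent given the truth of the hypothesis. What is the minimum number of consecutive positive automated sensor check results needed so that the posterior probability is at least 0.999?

6

Prior odds = 0.003/0.997 = 3/997.
Likelihood ratio of a positive result = 0.95/0.1 = 9.5.
Target posterior odds = 0.999/0.001 = 999.
Need (3/997) × 9.5ⁿ ≥ 999, i.e. 9.5ⁿ ≥ 332001.
9.5⁵ = 77378.09375 falls short of 332001 but 9.5⁶ = 47045881/64 reaches it, so n = 6.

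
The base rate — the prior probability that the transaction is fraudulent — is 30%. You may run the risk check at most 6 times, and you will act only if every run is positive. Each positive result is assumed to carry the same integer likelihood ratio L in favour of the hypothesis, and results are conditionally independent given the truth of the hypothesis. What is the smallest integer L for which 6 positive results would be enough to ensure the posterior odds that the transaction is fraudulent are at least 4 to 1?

2

Prior odds = 0.3/0.7 = 3/7.
Target odds = 4.
Need L⁶ ≥ 4 ÷ (3/7) = 28/3.
1⁶ = 1 < 28/3 ≤ 64 = 2⁶, so L = 2.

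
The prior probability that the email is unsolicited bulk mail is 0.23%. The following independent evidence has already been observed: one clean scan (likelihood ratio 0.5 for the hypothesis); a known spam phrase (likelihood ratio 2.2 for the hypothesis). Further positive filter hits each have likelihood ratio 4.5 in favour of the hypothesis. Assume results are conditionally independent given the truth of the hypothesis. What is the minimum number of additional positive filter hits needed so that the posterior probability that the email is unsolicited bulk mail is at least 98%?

7

Prior odds = 0.0023/0.9977 = 23/9977.
Combined Bayes factor of the evidence already in hand = 0.5 × 2.2 = 1.1.
Odds after that evidence = (23/9977) × 1.1 = 23/9070.
Target odds = 0.98/0.02 = 49.
Need 4.5ⁿ ≥ 49 ÷ (23/9070) = 444430/23.
4.5⁶ = 8303.765625 falls short of 444430/23 but 4.5⁷ = 4782969/128 reaches it, so n = 7.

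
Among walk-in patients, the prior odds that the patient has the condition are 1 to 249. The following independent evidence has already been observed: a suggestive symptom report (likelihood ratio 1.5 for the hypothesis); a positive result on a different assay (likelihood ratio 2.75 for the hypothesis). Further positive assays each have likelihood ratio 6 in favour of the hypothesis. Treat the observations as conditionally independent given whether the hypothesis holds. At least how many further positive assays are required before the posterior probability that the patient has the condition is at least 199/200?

6

Prior odds = 1/249.
Combined Bayes factor of the evidence already in hand = 1.5 × 2.75 = 4.125.
Odds after that evidence = (1/249) × 4.125 = 11/664.
Target odds = 0.995/0.005 = 199.
Need 6ⁿ ≥ 199 ÷ (11/664) = 132136/11.
6⁵ = 7776 falls short of 132136/11 but 6⁶ = 46656 reaches it, so n = 6.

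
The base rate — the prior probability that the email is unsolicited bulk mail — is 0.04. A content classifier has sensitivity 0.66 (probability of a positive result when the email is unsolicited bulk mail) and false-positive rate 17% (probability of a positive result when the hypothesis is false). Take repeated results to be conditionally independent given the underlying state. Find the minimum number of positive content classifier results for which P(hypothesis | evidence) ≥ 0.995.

Prior odds = 0.04/0.96 = 1/24.
Likelihood ratio of a positive result = 0.66/0.17 = 66/17.
Target odds: 0.995 ÷ 0.005 = 199.
Require (66/17)ⁿ ≥ 199 ÷ (1/24) = 4776.
(66/17)⁶ ≈3424.29 falls short of 4776 but (66/17)⁷ ≈13294.3 reaches it, so n = 7.

7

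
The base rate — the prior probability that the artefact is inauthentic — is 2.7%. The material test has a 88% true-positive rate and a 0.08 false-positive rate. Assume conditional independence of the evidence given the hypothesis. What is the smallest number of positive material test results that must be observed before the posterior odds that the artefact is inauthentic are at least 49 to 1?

Prior odds = 0.027/0.973 = 27/973.
Likelihood ratio of a positive result = 0.88/0.08 = 11.
Target odds = 49.
Need (27/973) × 11ⁿ ≥ 49, i.e. 11ⁿ ≥ 47677/27.
11³ = 1331 falls short of 47677/27 but 11⁴ = 14641 reaches it, so n = 4.

4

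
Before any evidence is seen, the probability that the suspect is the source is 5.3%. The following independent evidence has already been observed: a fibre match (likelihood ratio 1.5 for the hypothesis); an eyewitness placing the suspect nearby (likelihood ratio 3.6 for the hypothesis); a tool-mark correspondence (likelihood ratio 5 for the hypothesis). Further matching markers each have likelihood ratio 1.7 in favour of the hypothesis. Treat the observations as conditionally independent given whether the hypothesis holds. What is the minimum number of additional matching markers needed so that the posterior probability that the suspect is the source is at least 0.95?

5

Prior odds = 0.053/0.947 = 53/947.
Combined Bayes factor of the evidence already in hand = 1.5 × 3.6 × 5 = 27.
Odds after that evidence = (53/947) × 27 = 1431/947.
Target odds = 0.95/0.05 = 19.
Need 1.7ⁿ ≥ 19 ÷ (1431/947) = 17993/1431.
1.7⁴ = 8.3521 falls short of 17993/1431 but 1.7⁵ = 1419857/100000 reaches it, so n = 5.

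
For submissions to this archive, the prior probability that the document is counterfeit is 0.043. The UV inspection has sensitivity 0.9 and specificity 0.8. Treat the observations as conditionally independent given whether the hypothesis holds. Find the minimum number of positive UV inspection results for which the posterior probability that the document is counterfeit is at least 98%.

Prior odds: 0.043 ÷ 0.957 = 43/957.
False-positive rate = 1 − 0.8 = 0.2; likelihood ratio of a positive = 0.9/0.2 = 4.5.
Target odds: 0.98 ÷ 0.02 = 49.
Need (43/957) × 4.5ⁿ ≥ 49, i.e. 4.5ⁿ ≥ 46893/43.
4.5⁴ = 410.0625 falls short of 46893/43 but 4.5⁵ = 1845.28125 reaches it, so n = 5.

5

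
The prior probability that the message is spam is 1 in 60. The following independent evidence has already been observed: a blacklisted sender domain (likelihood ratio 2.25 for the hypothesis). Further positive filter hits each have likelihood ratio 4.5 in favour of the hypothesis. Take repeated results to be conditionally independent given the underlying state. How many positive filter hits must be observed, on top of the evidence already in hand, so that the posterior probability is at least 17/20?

4

Prior odds = (1/60)/(59/60) = 1/59.
Bayes factor of the evidence already in hand = 2.25.
Odds after that evidence = (1/59) × 2.25 = 9/236.
Target odds = 0.85/0.15 = 17/3.
Need 4.5ⁿ ≥ 17/3 ÷ (9/236) = 4012/27.
4.5³ = 91.125 falls short of 4012/27 but 4.5⁴ = 410.0625 reaches it, so n = 4.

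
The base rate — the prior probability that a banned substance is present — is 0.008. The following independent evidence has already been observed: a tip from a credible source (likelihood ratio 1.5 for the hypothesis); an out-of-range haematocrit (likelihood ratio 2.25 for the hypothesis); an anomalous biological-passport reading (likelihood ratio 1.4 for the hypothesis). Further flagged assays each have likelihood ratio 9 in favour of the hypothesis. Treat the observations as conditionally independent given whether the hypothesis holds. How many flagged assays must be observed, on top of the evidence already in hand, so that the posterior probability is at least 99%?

Prior odds = 0.008/0.992 = 1/124.
Combined Bayes factor of the evidence already in hand = 1.5 × 2.25 × 1.4 = 4.725.
Odds after that evidence = (1/124) × 4.725 = 189/4960.
Target odds = 0.99/0.01 = 99.
Need 9ⁿ ≥ 99 ÷ (189/4960) = 54560/21.
9³ = 729 falls short of 54560/21 but 9⁴ = 6561 reaches it, so n = 4.

4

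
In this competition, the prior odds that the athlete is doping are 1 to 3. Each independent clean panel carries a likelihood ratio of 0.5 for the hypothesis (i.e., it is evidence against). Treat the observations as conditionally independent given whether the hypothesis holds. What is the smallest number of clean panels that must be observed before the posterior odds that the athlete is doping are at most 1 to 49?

Prior odds = 1/3.
Likelihood ratio per clean panel = 0.5.
Target odds = 1/49.
Need (1/3) × 0.5ⁿ ≤ 1/49, i.e. 0.5ⁿ ≤ 3/49.
0.5⁴ = 0.0625 is still above 3/49 but 0.5⁵ = 0.03125 is at or below it, so n = 5.

5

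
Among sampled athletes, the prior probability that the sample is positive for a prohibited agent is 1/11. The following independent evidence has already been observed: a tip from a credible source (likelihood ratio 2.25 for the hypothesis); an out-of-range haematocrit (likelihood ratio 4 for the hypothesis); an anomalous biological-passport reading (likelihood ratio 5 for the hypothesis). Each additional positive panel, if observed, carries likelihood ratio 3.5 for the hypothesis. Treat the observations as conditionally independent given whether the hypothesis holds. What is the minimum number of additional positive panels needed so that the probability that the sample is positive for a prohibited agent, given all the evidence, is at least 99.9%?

Prior odds = (1/11)/(10/11) = 0.1.
Combined Bayes factor of the evidence already in hand = 2.25 × 4 × 5 = 45.
Odds after that evidence = 0.1 × 45 = 4.5.
Target odds = 0.999/0.001 = 999.
Need 3.5ⁿ ≥ 999 ÷ 4.5 = 222.
3.5⁴ = 150.0625 falls short of 222 but 3.5⁵ = 525.21875 reaches it, so n = 5.

5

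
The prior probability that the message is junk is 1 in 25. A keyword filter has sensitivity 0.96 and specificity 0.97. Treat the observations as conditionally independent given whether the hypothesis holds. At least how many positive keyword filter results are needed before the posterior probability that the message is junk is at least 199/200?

Prior odds: 0.04 ÷ 0.96 = 1/24.
False-positive rate = 1 − 0.97 = 0.03; likelihood ratio of a positive = 0.96/0.03 = 32.
Target odds: 0.995 ÷ 0.005 = 199.
Need (1/24) × 32ⁿ ≥ 199, i.e. 32ⁿ ≥ 4776.
32² = 1024 falls short of 4776 but 32³ = 32768 reaches it, so n = 3.

3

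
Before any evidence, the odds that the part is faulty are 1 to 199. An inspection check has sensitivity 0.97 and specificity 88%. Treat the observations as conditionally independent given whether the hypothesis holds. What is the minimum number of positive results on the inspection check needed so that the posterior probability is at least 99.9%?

Prior odds = 1/199.
False-positive rate = 1 − 0.88 = 0.12; likelihood ratio of a positive = 0.97/0.12 = 97/12.
Target posterior odds = 0.999/0.001 = 999.
Require (97/12)ⁿ ≥ 999 ÷ (1/199) = 198801.
(97/12)⁵ ≈34510.6 falls short of 198801 but (97/12)⁶ ≈278961 reaches it, so n = 6.

6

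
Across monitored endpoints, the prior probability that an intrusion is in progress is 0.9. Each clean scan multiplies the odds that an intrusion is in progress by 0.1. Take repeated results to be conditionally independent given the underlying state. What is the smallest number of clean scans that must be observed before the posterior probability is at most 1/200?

Prior odds = 0.9/0.1 = 9.
Likelihood ratio per clean scan = 0.1.
Target posterior odds = 0.005/0.995 = 1/199.
Require 0.1ⁿ ≤ 1/199 ÷ 9 = 1/1791.
0.1³ = 0.001 is still above 1/1791 but 0.1⁴ = 0.0001 is at or below it, so n = 4.

4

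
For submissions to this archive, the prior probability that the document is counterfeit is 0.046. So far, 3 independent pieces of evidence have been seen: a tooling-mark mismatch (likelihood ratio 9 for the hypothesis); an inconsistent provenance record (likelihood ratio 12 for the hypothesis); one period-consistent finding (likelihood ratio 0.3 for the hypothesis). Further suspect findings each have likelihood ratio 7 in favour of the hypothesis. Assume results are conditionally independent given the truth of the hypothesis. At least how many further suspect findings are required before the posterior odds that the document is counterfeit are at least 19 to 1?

Prior odds = 0.046/0.954 = 23/477.
Combined Bayes factor of the evidence already in hand = 9 × 12 × 0.3 = 32.4.
Odds after that evidence = (23/477) × 32.4 = 414/265.
Target odds = 19.
Need 7ⁿ ≥ 19 ÷ (414/265) = 5035/414.
7¹ = 7 falls short of 5035/414 but 7² = 49 reaches it, so n = 2.

2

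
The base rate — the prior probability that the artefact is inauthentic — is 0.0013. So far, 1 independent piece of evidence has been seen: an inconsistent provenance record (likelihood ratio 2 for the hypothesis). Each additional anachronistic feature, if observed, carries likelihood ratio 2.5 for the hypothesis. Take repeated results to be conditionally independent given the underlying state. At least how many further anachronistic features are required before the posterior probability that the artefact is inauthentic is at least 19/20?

10

Prior odds = 0.0013/0.9987 = 13/9987.
Bayes factor of the evidence already in hand = 2.
Odds after that evidence = (13/9987) × 2 = 26/9987.
Target odds = 0.95/0.05 = 19.
Need 2.5ⁿ ≥ 19 ÷ (26/9987) = 189753/26.
2.5⁹ = 1953125/512 falls short of 189753/26 but 2.5¹⁰ = 9765625/1024 reaches it, so n = 10.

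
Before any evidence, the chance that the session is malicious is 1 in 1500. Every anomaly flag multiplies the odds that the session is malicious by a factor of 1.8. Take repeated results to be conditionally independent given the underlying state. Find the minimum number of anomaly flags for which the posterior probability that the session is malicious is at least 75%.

15

Prior odds = (1/1500)/(1499/1500) = 1/1499.
Likelihood ratio per anomaly flag = 1.8.
Target odds: 0.75 ÷ 0.25 = 3.
Need (1/1499) × 1.8ⁿ ≥ 3, i.e. 1.8ⁿ ≥ 4497.
1.8¹⁴ ≈3748.13 falls short of 4497 but 1.8¹⁵ ≈6746.64 reaches it, so n = 15.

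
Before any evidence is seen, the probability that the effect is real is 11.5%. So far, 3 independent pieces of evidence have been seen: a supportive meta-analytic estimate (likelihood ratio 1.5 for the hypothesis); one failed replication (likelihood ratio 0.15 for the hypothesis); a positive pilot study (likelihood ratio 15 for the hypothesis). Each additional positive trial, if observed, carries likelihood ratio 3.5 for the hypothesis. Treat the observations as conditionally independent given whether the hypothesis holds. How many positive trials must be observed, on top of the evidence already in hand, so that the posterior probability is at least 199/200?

Prior odds = 0.115/0.885 = 23/177.
Combined Bayes factor of the evidence already in hand = 1.5 × 0.15 × 15 = 3.375.
Odds after that evidence = (23/177) × 3.375 = 207/472.
Target odds = 0.995/0.005 = 199.
Need 3.5ⁿ ≥ 199 ÷ (207/472) = 93928/207.
3.5⁴ = 150.0625 falls short of 93928/207 but 3.5⁵ = 525.21875 reaches it, so n = 5.

5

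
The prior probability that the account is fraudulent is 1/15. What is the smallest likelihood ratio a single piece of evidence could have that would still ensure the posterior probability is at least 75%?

Prior odds = (1/15)/(14/15) = 1/14.
Target odds = 0.75/0.25 = 3.
Required Bayes factor = 3 ÷ (1/14) = 42.

42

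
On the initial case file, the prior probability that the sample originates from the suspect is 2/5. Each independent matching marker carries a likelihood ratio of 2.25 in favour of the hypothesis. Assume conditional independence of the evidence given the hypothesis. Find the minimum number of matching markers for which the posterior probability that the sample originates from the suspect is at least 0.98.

Prior odds: 0.4 ÷ 0.6 = 2/3.
Likelihood ratio per matching marker = 2.25.
Target odds: 0.98 ÷ 0.02 = 49.
Need (2/3) × 2.25ⁿ ≥ 49, i.e. 2.25ⁿ ≥ 73.5.
2.25⁵ = 59049/1024 falls short of 73.5 but 2.25⁶ = 531441/4096 reaches it, so n = 6.

6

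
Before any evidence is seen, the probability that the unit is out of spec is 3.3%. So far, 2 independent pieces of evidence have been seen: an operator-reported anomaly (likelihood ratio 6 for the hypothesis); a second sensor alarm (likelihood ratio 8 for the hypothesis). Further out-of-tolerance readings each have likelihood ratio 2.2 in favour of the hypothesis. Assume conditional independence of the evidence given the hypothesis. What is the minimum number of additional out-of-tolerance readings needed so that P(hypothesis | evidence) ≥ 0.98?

Prior odds = 0.033/0.967 = 33/967.
Combined Bayes factor of the evidence already in hand = 6 × 8 = 48.
Odds after that evidence = (33/967) × 48 = 1584/967.
Target odds = 0.98/0.02 = 49.
Need 2.2ⁿ ≥ 49 ÷ (1584/967) = 47383/1584.
2.2⁴ = 23.4256 falls short of 47383/1584 but 2.2⁵ = 51.53632 reaches it, so n = 5.

5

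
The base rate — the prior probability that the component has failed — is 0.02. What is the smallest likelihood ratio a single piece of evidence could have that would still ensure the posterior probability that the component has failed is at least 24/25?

1176

Prior odds = 0.02/0.98 = 1/49.
Target odds = 0.96/0.04 = 24.
Required Bayes factor = 24 ÷ (1/49) = 1176.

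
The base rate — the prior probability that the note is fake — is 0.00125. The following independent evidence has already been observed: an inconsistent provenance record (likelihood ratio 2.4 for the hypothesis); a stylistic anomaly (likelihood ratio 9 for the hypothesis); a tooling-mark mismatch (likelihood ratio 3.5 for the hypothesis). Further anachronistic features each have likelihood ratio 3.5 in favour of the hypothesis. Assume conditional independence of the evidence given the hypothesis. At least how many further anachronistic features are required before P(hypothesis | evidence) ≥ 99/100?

6

Prior odds = 0.00125/0.99875 = 1/799.
Combined Bayes factor of the evidence already in hand = 2.4 × 9 × 3.5 = 75.6.
Odds after that evidence = (1/799) × 75.6 = 378/3995.
Target odds = 0.99/0.01 = 99.
Need 3.5ⁿ ≥ 99 ÷ (378/3995) = 43945/42.
3.5⁵ = 525.21875 falls short of 43945/42 but 3.5⁶ = 1838.265625 reaches it, so n = 6.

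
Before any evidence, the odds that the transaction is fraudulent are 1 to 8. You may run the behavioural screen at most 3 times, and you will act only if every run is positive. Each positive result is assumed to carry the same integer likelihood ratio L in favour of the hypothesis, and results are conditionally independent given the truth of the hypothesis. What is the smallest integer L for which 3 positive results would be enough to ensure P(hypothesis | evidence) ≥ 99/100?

10

Prior odds = 0.125.
Target odds = 0.99/0.01 = 99.
Need L³ ≥ 99 ÷ 0.125 = 792.
9³ = 729 < 792 ≤ 1000 = 10³, so L = 10.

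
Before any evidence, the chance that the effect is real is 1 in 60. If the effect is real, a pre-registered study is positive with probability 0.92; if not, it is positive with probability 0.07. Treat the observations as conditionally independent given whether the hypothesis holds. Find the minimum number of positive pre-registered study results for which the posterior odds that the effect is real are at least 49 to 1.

4

Prior odds: (1/60) ÷ (59/60) = 1/59.
Likelihood ratio of a positive = 0.92/0.07 = 92/7.
Target odds = 49.
Require (92/7)ⁿ ≥ 49 ÷ (1/59) = 2891.
(92/7)³ = 778688/343 falls short of 2891 but (92/7)⁴ = 71639296/2401 reaches it, so n = 4.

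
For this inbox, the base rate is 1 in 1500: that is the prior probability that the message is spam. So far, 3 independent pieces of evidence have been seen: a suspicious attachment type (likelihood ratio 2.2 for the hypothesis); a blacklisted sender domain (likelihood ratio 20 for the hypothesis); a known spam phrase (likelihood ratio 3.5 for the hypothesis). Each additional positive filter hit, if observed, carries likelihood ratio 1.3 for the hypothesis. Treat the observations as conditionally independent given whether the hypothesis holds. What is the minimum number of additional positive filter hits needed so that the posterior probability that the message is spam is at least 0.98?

Prior odds = (1/1500)/(1499/1500) = 1/1499.
Combined Bayes factor of the evidence already in hand = 2.2 × 20 × 3.5 = 154.
Odds after that evidence = (1/1499) × 154 = 154/1499.
Target odds = 0.98/0.02 = 49.
Need 1.3ⁿ ≥ 49 ÷ (154/1499) = 10493/22.
1.3²³ ≈417.539 falls short of 10493/22 but 1.3²⁴ ≈542.801 reaches it, so n = 24.

24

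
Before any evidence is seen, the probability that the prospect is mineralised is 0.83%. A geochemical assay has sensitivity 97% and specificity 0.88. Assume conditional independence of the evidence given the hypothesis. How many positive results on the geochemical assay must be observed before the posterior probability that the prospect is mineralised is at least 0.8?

Prior odds = 0.0083/0.9917 = 83/9917.
False-positive rate = 1 − 0.88 = 0.12; likelihood ratio of a positive = 0.97/0.12 = 97/12.
Target odds: 0.8 ÷ 0.2 = 4.
Require (97/12)ⁿ ≥ 4 ÷ (83/9917) = 39668/83.
(97/12)² = 9409/144 falls short of 39668/83 but (97/12)³ = 912673/1728 reaches it, so n = 3.

3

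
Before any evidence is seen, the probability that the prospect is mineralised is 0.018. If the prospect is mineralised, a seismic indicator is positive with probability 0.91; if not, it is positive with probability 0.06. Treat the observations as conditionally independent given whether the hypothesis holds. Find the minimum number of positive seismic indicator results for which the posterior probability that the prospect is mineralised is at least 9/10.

3

Prior odds = 0.018/0.982 = 9/491.
Likelihood ratio of a positive = 0.91/0.06 = 91/6.
Target odds: 0.9 ÷ 0.1 = 9.
Need (9/491) × (91/6)ⁿ ≥ 9, i.e. (91/6)ⁿ ≥ 491.
(91/6)² = 8281/36 falls short of 491 but (91/6)³ = 753571/216 reaches it, so n = 3.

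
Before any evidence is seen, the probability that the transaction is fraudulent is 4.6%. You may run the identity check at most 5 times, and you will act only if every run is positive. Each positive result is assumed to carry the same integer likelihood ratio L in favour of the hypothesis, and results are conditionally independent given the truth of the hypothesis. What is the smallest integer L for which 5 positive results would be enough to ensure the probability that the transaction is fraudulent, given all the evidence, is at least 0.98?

4

Prior odds = 0.046/0.954 = 23/477.
Target odds = 0.98/0.02 = 49.
Need L⁵ ≥ 49 ÷ (23/477) = 23373/23.
3⁵ = 243 < 23373/23 ≤ 1024 = 4⁵, so L = 4.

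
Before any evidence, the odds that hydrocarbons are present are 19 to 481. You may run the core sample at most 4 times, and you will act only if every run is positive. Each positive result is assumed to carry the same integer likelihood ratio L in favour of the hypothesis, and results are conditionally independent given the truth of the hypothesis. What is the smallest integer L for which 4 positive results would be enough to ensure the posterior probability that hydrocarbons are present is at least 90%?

4

Prior odds = 19/481.
Target odds = 0.9/0.1 = 9.
Need L⁴ ≥ 9 ÷ (19/481) = 4329/19.
3⁴ = 81 < 4329/19 ≤ 256 = 4⁴, so L = 4.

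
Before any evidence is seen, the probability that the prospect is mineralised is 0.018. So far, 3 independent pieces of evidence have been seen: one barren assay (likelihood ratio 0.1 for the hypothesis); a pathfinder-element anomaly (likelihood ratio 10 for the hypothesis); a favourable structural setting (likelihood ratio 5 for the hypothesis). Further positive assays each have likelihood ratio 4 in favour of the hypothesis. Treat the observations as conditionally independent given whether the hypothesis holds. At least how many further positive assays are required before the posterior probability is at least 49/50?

5

Prior odds = 0.018/0.982 = 9/491.
Combined Bayes factor of the evidence already in hand = 0.1 × 10 × 5 = 5.
Odds after that evidence = (9/491) × 5 = 45/491.
Target odds = 0.98/0.02 = 49.
Need 4ⁿ ≥ 49 ÷ (45/491) = 24059/45.
4⁴ = 256 falls short of 24059/45 but 4⁵ = 1024 reaches it, so n = 5.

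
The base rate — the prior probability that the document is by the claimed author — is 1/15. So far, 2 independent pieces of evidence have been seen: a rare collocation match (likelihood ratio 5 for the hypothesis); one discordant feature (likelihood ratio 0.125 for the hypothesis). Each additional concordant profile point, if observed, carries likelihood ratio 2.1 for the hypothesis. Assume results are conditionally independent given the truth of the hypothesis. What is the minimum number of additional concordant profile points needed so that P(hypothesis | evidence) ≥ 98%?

Prior odds = (1/15)/(14/15) = 1/14.
Combined Bayes factor of the evidence already in hand = 5 × 0.125 = 0.625.
Odds after that evidence = (1/14) × 0.625 = 5/112.
Target odds = 0.98/0.02 = 49.
Need 2.1ⁿ ≥ 49 ÷ (5/112) = 1097.6.
2.1⁹ ≈794.28 falls short of 1097.6 but 2.1¹⁰ ≈1667.99 reaches it, so n = 10.

10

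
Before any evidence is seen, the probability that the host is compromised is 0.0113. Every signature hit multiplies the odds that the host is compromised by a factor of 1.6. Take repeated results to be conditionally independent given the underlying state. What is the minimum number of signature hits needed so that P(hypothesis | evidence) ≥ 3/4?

Prior odds = 0.0113/0.9887 = 113/9887.
Likelihood ratio per signature hit = 1.6.
Target posterior odds = 0.75/0.25 = 3.
Need (113/9887) × 1.6ⁿ ≥ 3, i.e. 1.6ⁿ ≥ 29661/113.
1.6¹¹ ≈175.922 falls short of 29661/113 but 1.6¹² ≈281.475 reaches it, so n = 12.

12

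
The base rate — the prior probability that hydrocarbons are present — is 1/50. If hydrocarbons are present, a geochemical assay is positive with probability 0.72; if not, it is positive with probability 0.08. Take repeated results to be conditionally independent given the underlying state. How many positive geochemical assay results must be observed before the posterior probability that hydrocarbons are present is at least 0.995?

5

Prior odds: 0.02 ÷ 0.98 = 1/49.
Likelihood ratio of a positive = 0.72/0.08 = 9.
Target odds: 0.995 ÷ 0.005 = 199.
Require 9ⁿ ≥ 199 ÷ (1/49) = 9751.
9⁴ = 6561 falls short of 9751 but 9⁵ = 59049 reaches it, so n = 5.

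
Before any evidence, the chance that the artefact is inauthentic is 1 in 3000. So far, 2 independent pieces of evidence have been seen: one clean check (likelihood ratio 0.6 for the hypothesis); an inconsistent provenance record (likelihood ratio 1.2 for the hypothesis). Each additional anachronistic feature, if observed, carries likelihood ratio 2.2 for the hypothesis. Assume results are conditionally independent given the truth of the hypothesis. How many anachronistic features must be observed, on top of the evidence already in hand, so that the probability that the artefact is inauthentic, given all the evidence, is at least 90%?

Prior odds = (1/3000)/(2999/3000) = 1/2999.
Combined Bayes factor of the evidence already in hand = 0.6 × 1.2 = 0.72.
Odds after that evidence = (1/2999) × 0.72 = 18/74975.
Target odds = 0.9/0.1 = 9.
Need 2.2ⁿ ≥ 9 ÷ (18/74975) = 37487.5.
2.2¹³ ≈28281 falls short of 37487.5 but 2.2¹⁴ ≈62218.2 reaches it, so n = 14.

14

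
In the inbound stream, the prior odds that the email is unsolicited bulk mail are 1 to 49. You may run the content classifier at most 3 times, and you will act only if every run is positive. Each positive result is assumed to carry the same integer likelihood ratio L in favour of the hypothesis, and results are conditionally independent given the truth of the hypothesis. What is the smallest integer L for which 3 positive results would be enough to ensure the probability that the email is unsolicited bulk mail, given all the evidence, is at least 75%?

Prior odds = 1/49.
Target odds = 0.75/0.25 = 3.
Need L³ ≥ 3 ÷ (1/49) = 147.
5³ = 125 < 147 ≤ 216 = 6³, so L = 6.

6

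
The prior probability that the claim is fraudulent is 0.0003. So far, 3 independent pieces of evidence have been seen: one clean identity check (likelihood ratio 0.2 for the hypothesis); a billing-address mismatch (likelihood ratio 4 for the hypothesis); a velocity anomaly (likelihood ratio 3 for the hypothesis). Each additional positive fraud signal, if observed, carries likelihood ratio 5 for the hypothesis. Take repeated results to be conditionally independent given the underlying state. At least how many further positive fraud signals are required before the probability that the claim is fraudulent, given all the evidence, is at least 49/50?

7

Prior odds = 0.0003/0.9997 = 3/9997.
Combined Bayes factor of the evidence already in hand = 0.2 × 4 × 3 = 2.4.
Odds after that evidence = (3/9997) × 2.4 = 36/49985.
Target odds = 0.98/0.02 = 49.
Need 5ⁿ ≥ 49 ÷ (36/49985) = 2449265/36.
5⁶ = 15625 falls short of 2449265/36 but 5⁷ = 78125 reaches it, so n = 7.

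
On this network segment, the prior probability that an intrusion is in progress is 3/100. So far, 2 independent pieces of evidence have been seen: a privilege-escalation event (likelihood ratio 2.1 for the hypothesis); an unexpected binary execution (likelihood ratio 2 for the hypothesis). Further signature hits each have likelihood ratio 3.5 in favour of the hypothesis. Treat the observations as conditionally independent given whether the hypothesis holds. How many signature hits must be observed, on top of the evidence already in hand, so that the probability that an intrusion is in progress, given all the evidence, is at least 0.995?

Prior odds = 0.03/0.97 = 3/97.
Combined Bayes factor of the evidence already in hand = 2.1 × 2 = 4.2.
Odds after that evidence = (3/97) × 4.2 = 63/485.
Target odds = 0.995/0.005 = 199.
Need 3.5ⁿ ≥ 199 ÷ (63/485) = 96515/63.
3.5⁵ = 525.21875 falls short of 96515/63 but 3.5⁶ = 1838.265625 reaches it, so n = 6.

6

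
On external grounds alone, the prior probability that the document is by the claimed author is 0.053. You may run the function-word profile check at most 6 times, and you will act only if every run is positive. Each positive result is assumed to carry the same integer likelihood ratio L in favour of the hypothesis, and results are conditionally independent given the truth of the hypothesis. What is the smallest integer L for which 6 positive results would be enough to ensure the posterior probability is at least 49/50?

4

Prior odds = 0.053/0.947 = 53/947.
Target odds = 0.98/0.02 = 49.
Need L⁶ ≥ 49 ÷ (53/947) = 46403/53.
3⁶ = 729 < 46403/53 ≤ 4096 = 4⁶, so L = 4.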